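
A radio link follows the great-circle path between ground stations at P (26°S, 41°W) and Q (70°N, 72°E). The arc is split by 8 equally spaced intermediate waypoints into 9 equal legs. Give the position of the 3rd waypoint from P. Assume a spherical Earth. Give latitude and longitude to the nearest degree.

≈ (12°N, 27°W)

Write both endpoints as unit vectors p₁, p₂ with components (cos φ cos λ, cos φ sin λ, sin φ).
The central angle between the endpoints is δ = arccos(p₁·p₂) ≈ 2.132 rad (122.1°).
Interpolate at f = 3/9 with slerp weights a = sin((1−f)δ)/sin δ ≈ 1.168, b = sin(fδ)/sin δ ≈ 0.770.
p = a·p₁ + b·p₂ ≈ (0.874, -0.438, 0.212); φ = arcsin(p_z) ≈ 12.24°, λ = atan2(p_y, p_x) ≈ -26.63°.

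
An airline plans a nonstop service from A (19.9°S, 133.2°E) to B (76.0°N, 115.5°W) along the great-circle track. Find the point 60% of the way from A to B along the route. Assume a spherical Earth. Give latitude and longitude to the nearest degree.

≈ (46°N, 153°E)

From cos δ = sin φ₁ sin φ₂ + cos φ₁ cos φ₂ cos Δλ, the central angle is δ ≈ 1.996 rad (114.4°).
Interpolate at f = 0.60 with slerp weights a = sin((1−f)δ)/sin δ ≈ 0.787, b = sin(fδ)/sin δ ≈ 1.022.
p = a·p₁ + b·p₂ ≈ (-0.613, 0.316, 0.724); φ = arcsin(p_z) ≈ 46.42°, λ = atan2(p_y, p_x) ≈ 152.73°.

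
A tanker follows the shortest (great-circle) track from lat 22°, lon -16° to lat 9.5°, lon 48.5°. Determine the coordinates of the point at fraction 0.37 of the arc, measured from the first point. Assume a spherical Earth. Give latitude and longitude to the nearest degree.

Write both endpoints as unit vectors p₁, p₂ with components (cos φ cos λ, cos φ sin λ, sin φ).
The central angle between the endpoints is δ = arccos(p₁·p₂) ≈ 1.098 rad (62.9°).
Interpolate at f = 0.37 with slerp weights a = sin((1−f)δ)/sin δ ≈ 0.716, b = sin(fδ)/sin δ ≈ 0.444.
p = a·p₁ + b·p₂ ≈ (0.929, 0.145, 0.342); φ = arcsin(p_z) ≈ 19.98°, λ = atan2(p_y, p_x) ≈ 8.86°.

≈ lat 20°, lon 9°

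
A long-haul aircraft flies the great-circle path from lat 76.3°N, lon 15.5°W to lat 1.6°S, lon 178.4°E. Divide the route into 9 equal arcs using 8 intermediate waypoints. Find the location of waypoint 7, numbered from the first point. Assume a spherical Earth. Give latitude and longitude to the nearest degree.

≈ lat 22°N, lon 180°E

From cos δ = sin φ₁ sin φ₂ + cos φ₁ cos φ₂ cos Δλ, the central angle is δ ≈ 1.831 rad (104.9°).
Interpolate at f = 7/9 with slerp weights a = sin((1−f)δ)/sin δ ≈ 0.409, b = sin(fδ)/sin δ ≈ 1.024.
p = a·p₁ + b·p₂ ≈ (-0.929, 0.003, 0.369); φ = arcsin(p_z) ≈ 21.67°, λ = atan2(p_y, p_x) ≈ 179.84°.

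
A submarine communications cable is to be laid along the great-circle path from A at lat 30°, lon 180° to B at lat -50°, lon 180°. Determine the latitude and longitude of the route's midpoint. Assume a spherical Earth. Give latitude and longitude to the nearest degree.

≈ lat -10°, lon 180°

Write both endpoints as unit vectors p₁, p₂ with components (cos φ cos λ, cos φ sin λ, sin φ).
The central angle between the endpoints is δ = arccos(p₁·p₂) ≈ 1.396 rad (80.0°).
Interpolate at f = 1/2 with slerp weights a = sin((1−f)δ)/sin δ ≈ 0.653, b = sin(fδ)/sin δ ≈ 0.653.
p = a·p₁ + b·p₂ ≈ (-0.985, -0.000, -0.174); φ = arcsin(p_z) ≈ -10.00°, λ = atan2(p_y, p_x) ≈ -180.00°.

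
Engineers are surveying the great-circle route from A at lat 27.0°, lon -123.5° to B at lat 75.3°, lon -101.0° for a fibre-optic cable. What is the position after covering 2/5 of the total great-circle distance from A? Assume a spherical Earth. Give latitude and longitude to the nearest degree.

From cos δ = sin φ₁ sin φ₂ + cos φ₁ cos φ₂ cos Δλ, the central angle is δ ≈ 0.866 rad (49.6°).
Interpolate at f = 2/5 with slerp weights a = sin((1−f)δ)/sin δ ≈ 0.652, b = sin(fδ)/sin δ ≈ 0.446.
p = a·p₁ + b·p₂ ≈ (-0.342, -0.595, 0.727); φ = arcsin(p_z) ≈ 46.64°, λ = atan2(p_y, p_x) ≈ -119.89°.

≈ lat 47°, lon -120°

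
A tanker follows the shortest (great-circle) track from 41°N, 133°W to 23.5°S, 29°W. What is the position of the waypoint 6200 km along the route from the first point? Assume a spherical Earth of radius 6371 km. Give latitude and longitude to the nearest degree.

From cos δ = sin φ₁ sin φ₂ + cos φ₁ cos φ₂ cos Δλ, the central angle is δ ≈ 2.014 rad (115.4°). The total great-circle distance is δ·R ≈ 2.014 × 6371 ≈ 12833 km, so the target fraction is f = 6200/12833 ≈ 0.483.
Interpolate at f ≈ 0.483 with slerp weights a = sin((1−f)δ)/sin δ ≈ 0.955, b = sin(fδ)/sin δ ≈ 0.915.
p = a·p₁ + b·p₂ ≈ (0.242, -0.934, 0.262); φ = arcsin(p_z) ≈ 15.18°, λ = atan2(p_y, p_x) ≈ -75.46°.

≈ 15°N, 75°W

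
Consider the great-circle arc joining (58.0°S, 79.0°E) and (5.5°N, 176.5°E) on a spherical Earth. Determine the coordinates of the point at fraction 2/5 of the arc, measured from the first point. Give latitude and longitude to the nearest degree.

From cos δ = sin φ₁ sin φ₂ + cos φ₁ cos φ₂ cos Δλ, the central angle is δ ≈ 1.721 rad (98.6°).
Interpolate at f = 2/5 with slerp weights a = sin((1−f)δ)/sin δ ≈ 0.869, b = sin(fδ)/sin δ ≈ 0.643.
p = a·p₁ + b·p₂ ≈ (-0.551, 0.491, -0.675); φ = arcsin(p_z) ≈ -42.46°, λ = atan2(p_y, p_x) ≈ 138.29°.

≈ (42°S, 138°E)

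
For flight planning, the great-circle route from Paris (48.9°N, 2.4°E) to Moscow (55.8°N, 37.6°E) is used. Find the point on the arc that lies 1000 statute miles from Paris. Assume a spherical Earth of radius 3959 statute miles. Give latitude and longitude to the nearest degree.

≈ 55°N, 24°E

Write both endpoints as unit vectors p₁, p₂ with components (cos φ cos λ, cos φ sin λ, sin φ).
The central angle between the endpoints is δ = arccos(p₁·p₂) ≈ 0.389 rad (22.3°). The total great-circle distance is δ·R ≈ 0.389 × 3959 ≈ 1541 mi, so the target fraction is f = 1000/1541 ≈ 0.649.
Interpolate at f ≈ 0.649 with slerp weights a = sin((1−f)δ)/sin δ ≈ 0.359, b = sin(fδ)/sin δ ≈ 0.659.
p = a·p₁ + b·p₂ ≈ (0.529, 0.236, 0.815); φ = arcsin(p_z) ≈ 54.61°, λ = atan2(p_y, p_x) ≈ 24.02°.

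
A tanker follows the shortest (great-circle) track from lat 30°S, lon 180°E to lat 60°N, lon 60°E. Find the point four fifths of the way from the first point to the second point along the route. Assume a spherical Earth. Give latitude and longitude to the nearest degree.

≈ lat 54°N, lon 108°E

Convert each endpoint to a unit vector on the sphere (x = cos φ cos λ, y = cos φ sin λ, z = sin φ).
The central angle between the endpoints is δ = arccos(p₁·p₂) ≈ 2.278 rad (130.5°).
Interpolate at f = 4/5 with slerp weights a = sin((1−f)δ)/sin δ ≈ 0.579, b = sin(fδ)/sin δ ≈ 1.274.
p = a·p₁ + b·p₂ ≈ (-0.183, 0.552, 0.814); φ = arcsin(p_z) ≈ 54.48°, λ = atan2(p_y, p_x) ≈ 108.32°.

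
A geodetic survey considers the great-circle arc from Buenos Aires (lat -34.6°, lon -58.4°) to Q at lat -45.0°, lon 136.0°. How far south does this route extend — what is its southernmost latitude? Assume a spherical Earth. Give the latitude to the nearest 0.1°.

The great circle lies in the plane with unit normal n̂ = (p₁ × p₂)/|p₁ × p₂|.
Here n̂_z ≈ -0.147; the vertex latitude is φ_max = arccos|n̂_z| ≈ 81.6°.
Check via Clairaut: cos φ_max = |cos φ₁| · sin C = cos(34.6°)·sin(169.7°) ≈ 0.147, again giving ≈ 81.6°.

≈ -81.6°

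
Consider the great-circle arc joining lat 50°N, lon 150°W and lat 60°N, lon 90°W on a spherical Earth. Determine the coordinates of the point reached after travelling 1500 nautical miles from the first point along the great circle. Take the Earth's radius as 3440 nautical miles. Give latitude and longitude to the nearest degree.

≈ lat 60°N, lon 109°W

Write both endpoints as unit vectors p₁, p₂ with components (cos φ cos λ, cos φ sin λ, sin φ).
The central angle between the endpoints is δ = arccos(p₁·p₂) ≈ 0.602 rad (34.5°). The total great-circle distance is δ·R ≈ 0.602 × 3440 ≈ 2071 nmi, so the target fraction is f = 1500/2071 ≈ 0.724.
Interpolate at f ≈ 0.724 with slerp weights a = sin((1−f)δ)/sin δ ≈ 0.292, b = sin(fδ)/sin δ ≈ 0.746.
p = a·p₁ + b·p₂ ≈ (-0.163, -0.467, 0.869); φ = arcsin(p_z) ≈ 60.39°, λ = atan2(p_y, p_x) ≈ -109.20°.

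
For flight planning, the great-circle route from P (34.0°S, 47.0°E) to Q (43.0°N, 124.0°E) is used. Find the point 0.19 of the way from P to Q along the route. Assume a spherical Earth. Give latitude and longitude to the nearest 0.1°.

≈ (19.6°S, 62.3°E)

Write both endpoints as unit vectors p₁, p₂ with components (cos φ cos λ, cos φ sin λ, sin φ).
The central angle between the endpoints is δ = arccos(p₁·p₂) ≈ 1.818 rad (104.2°).
Interpolate at f = 0.19 with slerp weights a = sin((1−f)δ)/sin δ ≈ 1.026, b = sin(fδ)/sin δ ≈ 0.349.
p = a·p₁ + b·p₂ ≈ (0.438, 0.834, -0.336); φ = arcsin(p_z) ≈ -19.62°, λ = atan2(p_y, p_x) ≈ 62.32°.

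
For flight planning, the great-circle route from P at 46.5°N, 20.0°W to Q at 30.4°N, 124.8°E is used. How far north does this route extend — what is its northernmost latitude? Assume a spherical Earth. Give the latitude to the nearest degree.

≈ 70°N

The great circle lies in the plane with unit normal n̂ = (p₁ × p₂)/|p₁ × p₂|.
Here n̂_z ≈ +0.345; the vertex latitude is φ_max = arccos|n̂_z| ≈ 69.8°.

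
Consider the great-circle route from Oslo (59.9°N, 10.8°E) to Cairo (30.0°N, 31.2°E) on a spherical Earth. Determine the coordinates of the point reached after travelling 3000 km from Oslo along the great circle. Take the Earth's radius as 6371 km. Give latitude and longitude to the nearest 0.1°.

≈ 35.6°N, 28.9°E

Write both endpoints as unit vectors p₁, p₂ with components (cos φ cos λ, cos φ sin λ, sin φ).
The central angle between the endpoints is δ = arccos(p₁·p₂) ≈ 0.574 rad (32.9°). The total great-circle distance is δ·R ≈ 0.574 × 6371 ≈ 3658 km, so the target fraction is f = 3000/3658 ≈ 0.820.
Interpolate at f ≈ 0.820 with slerp weights a = sin((1−f)δ)/sin δ ≈ 0.190, b = sin(fδ)/sin δ ≈ 0.835.
p = a·p₁ + b·p₂ ≈ (0.712, 0.393, 0.582); φ = arcsin(p_z) ≈ 35.58°, λ = atan2(p_y, p_x) ≈ 28.86°.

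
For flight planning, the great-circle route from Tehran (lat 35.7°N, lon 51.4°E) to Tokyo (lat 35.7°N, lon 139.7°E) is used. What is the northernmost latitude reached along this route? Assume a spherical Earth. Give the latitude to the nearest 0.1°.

The great circle lies in the plane with unit normal n̂ = (p₁ × p₂)/|p₁ × p₂|.
Here n̂_z ≈ +0.707; the vertex latitude is φ_max = arccos|n̂_z| ≈ 45.0°.
Check via Clairaut: cos φ_max = |cos φ₁| · sin C = cos(35.7°)·sin(60.5°) ≈ 0.707, again giving ≈ 45.0°.

≈ 45.0°N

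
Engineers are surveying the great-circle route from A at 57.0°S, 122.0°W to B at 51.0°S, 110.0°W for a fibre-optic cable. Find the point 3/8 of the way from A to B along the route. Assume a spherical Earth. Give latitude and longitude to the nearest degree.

≈ 55°S, 117°W

Write both endpoints as unit vectors p₁, p₂ with components (cos φ cos λ, cos φ sin λ, sin φ).
The central angle between the endpoints is δ = arccos(p₁·p₂) ≈ 0.161 rad (9.2°).
Interpolate at f = 3/8 with slerp weights a = sin((1−f)δ)/sin δ ≈ 0.627, b = sin(fδ)/sin δ ≈ 0.376.
p = a·p₁ + b·p₂ ≈ (-0.262, -0.512, -0.818); φ = arcsin(p_z) ≈ -54.89°, λ = atan2(p_y, p_x) ≈ -117.09°.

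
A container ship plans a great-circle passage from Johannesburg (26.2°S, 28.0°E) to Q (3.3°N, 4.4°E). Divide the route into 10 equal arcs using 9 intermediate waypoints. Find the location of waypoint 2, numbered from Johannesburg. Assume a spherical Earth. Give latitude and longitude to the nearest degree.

≈ (20°S, 23°E)

Convert each endpoint to a unit vector on the sphere (x = cos φ cos λ, y = cos φ sin λ, z = sin φ).
The central angle between the endpoints is δ = arccos(p₁·p₂) ≈ 0.651 rad (37.3°).
Interpolate at f = 2/10 with slerp weights a = sin((1−f)δ)/sin δ ≈ 0.821, b = sin(fδ)/sin δ ≈ 0.214.
p = a·p₁ + b·p₂ ≈ (0.864, 0.362, -0.350); φ = arcsin(p_z) ≈ -20.50°, λ = atan2(p_y, p_x) ≈ 22.75°.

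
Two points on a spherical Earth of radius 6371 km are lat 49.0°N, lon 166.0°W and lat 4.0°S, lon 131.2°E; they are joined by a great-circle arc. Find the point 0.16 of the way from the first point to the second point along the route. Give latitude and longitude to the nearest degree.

The haversine formula gives a central angle δ ≈ 1.322 rad (75.7°) between the endpoints.
Interpolate at f = 0.16 with slerp weights a = sin((1−f)δ)/sin δ ≈ 0.924, b = sin(fδ)/sin δ ≈ 0.217.
p = a·p₁ + b·p₂ ≈ (-0.731, 0.016, 0.682); φ = arcsin(p_z) ≈ 43.04°, λ = atan2(p_y, p_x) ≈ 178.76°.

≈ lat 43°N, lon 179°E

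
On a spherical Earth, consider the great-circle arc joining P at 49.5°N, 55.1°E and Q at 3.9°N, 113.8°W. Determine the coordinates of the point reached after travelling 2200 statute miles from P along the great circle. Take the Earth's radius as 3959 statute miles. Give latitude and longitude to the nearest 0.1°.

Convert each endpoint to a unit vector on the sphere (x = cos φ cos λ, y = cos φ sin λ, z = sin φ).
The central angle between the endpoints is δ = arccos(p₁·p₂) ≈ 2.195 rad (125.7°). The total great-circle distance is δ·R ≈ 2.195 × 3959 ≈ 8688 mi, so the target fraction is f = 2200/8688 ≈ 0.253.
Interpolate at f ≈ 0.253 with slerp weights a = sin((1−f)δ)/sin δ ≈ 1.229, b = sin(fδ)/sin δ ≈ 0.650.
p = a·p₁ + b·p₂ ≈ (0.195, 0.061, 0.979); φ = arcsin(p_z) ≈ 78.20°, λ = atan2(p_y, p_x) ≈ 17.48°.

≈ 78.2°N, 17.5°E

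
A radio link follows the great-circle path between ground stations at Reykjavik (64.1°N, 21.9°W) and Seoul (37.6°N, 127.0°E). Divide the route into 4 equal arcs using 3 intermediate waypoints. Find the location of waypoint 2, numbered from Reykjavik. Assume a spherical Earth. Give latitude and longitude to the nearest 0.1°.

≈ (72.5°N, 98.7°E)

Convert each endpoint to a unit vector on the sphere (x = cos φ cos λ, y = cos φ sin λ, z = sin φ).
The central angle between the endpoints is δ = arccos(p₁·p₂) ≈ 1.316 rad (75.4°).
Interpolate at f = 2/4 with slerp weights a = sin((1−f)δ)/sin δ ≈ 0.632, b = sin(fδ)/sin δ ≈ 0.632.
p = a·p₁ + b·p₂ ≈ (-0.045, 0.297, 0.954); φ = arcsin(p_z) ≈ 72.53°, λ = atan2(p_y, p_x) ≈ 98.66°.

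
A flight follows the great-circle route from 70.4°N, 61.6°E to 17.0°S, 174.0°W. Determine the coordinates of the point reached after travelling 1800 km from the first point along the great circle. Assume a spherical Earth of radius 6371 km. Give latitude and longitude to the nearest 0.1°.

≈ 71.4°N, 112.5°E

From cos δ = sin φ₁ sin φ₂ + cos φ₁ cos φ₂ cos Δλ, the central angle is δ ≈ 2.045 rad (117.2°). The total great-circle distance is δ·R ≈ 2.045 × 6371 ≈ 13029 km, so the target fraction is f = 1800/13029 ≈ 0.138.
Interpolate at f ≈ 0.138 with slerp weights a = sin((1−f)δ)/sin δ ≈ 1.103, b = sin(fδ)/sin δ ≈ 0.313.
p = a·p₁ + b·p₂ ≈ (-0.122, 0.294, 0.948); φ = arcsin(p_z) ≈ 71.42°, λ = atan2(p_y, p_x) ≈ 112.51°.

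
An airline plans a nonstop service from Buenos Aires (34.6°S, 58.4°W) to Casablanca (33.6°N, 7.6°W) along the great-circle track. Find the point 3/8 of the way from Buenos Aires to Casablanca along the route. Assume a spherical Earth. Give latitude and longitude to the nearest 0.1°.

From cos δ = sin φ₁ sin φ₂ + cos φ₁ cos φ₂ cos Δλ, the central angle is δ ≈ 1.451 rad (83.2°).
Interpolate at f = 3/8 with slerp weights a = sin((1−f)δ)/sin δ ≈ 0.793, b = sin(fδ)/sin δ ≈ 0.522.
p = a·p₁ + b·p₂ ≈ (0.773, -0.614, -0.162); φ = arcsin(p_z) ≈ -9.32°, λ = atan2(p_y, p_x) ≈ -38.45°.

≈ (9.3°S, 38.5°W)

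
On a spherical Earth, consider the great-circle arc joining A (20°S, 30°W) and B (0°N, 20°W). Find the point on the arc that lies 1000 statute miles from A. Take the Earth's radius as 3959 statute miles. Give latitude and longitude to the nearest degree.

The haversine formula gives a central angle δ ≈ 0.389 rad (22.3°) between the endpoints. The total great-circle distance is δ·R ≈ 0.389 × 3959 ≈ 1539 mi, so the target fraction is f = 1000/1539 ≈ 0.650.
Interpolate at f ≈ 0.650 with slerp weights a = sin((1−f)δ)/sin δ ≈ 0.358, b = sin(fδ)/sin δ ≈ 0.659.
p = a·p₁ + b·p₂ ≈ (0.911, -0.394, -0.122); φ = arcsin(p_z) ≈ -7.03°, λ = atan2(p_y, p_x) ≈ -23.37°.

≈ (7°S, 23°W)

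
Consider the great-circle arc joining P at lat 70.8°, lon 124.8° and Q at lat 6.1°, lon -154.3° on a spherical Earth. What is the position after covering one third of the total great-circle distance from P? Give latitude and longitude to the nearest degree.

≈ lat 55°, lon 178°

The haversine formula gives a central angle δ ≈ 1.418 rad (81.3°) between the endpoints.
Interpolate at f = 1/3 with slerp weights a = sin((1−f)δ)/sin δ ≈ 0.820, b = sin(fδ)/sin δ ≈ 0.461.
p = a·p₁ + b·p₂ ≈ (-0.567, 0.023, 0.824); φ = arcsin(p_z) ≈ 55.45°, λ = atan2(p_y, p_x) ≈ 177.69°.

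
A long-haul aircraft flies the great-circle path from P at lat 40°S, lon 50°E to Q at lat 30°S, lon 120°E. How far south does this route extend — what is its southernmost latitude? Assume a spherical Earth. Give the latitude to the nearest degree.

The great circle lies in the plane with unit normal n̂ = (p₁ × p₂)/|p₁ × p₂|.
Here n̂_z ≈ +0.745; the vertex latitude is φ_max = arccos|n̂_z| ≈ 41.8°.
Check via Clairaut: cos φ_max = |cos φ₁| · sin C = cos(40.0°)·sin(103.3°) ≈ 0.745, again giving ≈ 41.8°.

≈ 42°S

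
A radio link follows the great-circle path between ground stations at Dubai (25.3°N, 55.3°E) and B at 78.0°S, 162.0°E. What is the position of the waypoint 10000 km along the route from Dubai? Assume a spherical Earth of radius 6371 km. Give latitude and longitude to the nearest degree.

≈ 62°S, 84°E

From cos δ = sin φ₁ sin φ₂ + cos φ₁ cos φ₂ cos Δλ, the central angle is δ ≈ 2.062 rad (118.2°). The total great-circle distance is δ·R ≈ 2.062 × 6371 ≈ 13140 km, so the target fraction is f = 10000/13140 ≈ 0.761.
Interpolate at f ≈ 0.761 with slerp weights a = sin((1−f)δ)/sin δ ≈ 0.537, b = sin(fδ)/sin δ ≈ 1.134.
p = a·p₁ + b·p₂ ≈ (0.052, 0.472, -0.880); φ = arcsin(p_z) ≈ -61.67°, λ = atan2(p_y, p_x) ≈ 83.72°.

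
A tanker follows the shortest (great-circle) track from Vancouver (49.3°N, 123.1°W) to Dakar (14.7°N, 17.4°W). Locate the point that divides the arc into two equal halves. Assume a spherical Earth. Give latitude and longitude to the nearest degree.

≈ 45°N, 56°W

The haversine formula gives a central angle δ ≈ 1.549 rad (88.8°) between the endpoints.
Interpolate at f = 1/2 with slerp weights a = sin((1−f)δ)/sin δ ≈ 0.700, b = sin(fδ)/sin δ ≈ 0.700.
p = a·p₁ + b·p₂ ≈ (0.397, -0.584, 0.708); φ = arcsin(p_z) ≈ 45.06°, λ = atan2(p_y, p_x) ≈ -55.84°.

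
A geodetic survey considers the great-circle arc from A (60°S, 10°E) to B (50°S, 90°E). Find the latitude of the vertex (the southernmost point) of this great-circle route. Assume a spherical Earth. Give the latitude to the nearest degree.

≈ 63°S

The great circle lies in the plane with unit normal n̂ = (p₁ × p₂)/|p₁ × p₂|.
Here n̂_z ≈ +0.456; the vertex latitude is φ_max = arccos|n̂_z| ≈ 62.9°.
Check via Clairaut: cos φ_max = |cos φ₁| · sin C = cos(60.0°)·sin(114.3°) ≈ 0.456, again giving ≈ 62.9°.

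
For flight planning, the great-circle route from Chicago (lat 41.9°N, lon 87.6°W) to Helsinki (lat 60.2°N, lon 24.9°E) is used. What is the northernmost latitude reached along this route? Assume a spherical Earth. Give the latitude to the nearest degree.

≈ 68°N

The great circle lies in the plane with unit normal n̂ = (p₁ × p₂)/|p₁ × p₂|.
Here n̂_z ≈ +0.380; the vertex latitude is φ_max = arccos|n̂_z| ≈ 67.7°.
Check via Clairaut: cos φ_max = |cos φ₁| · sin C = cos(41.9°)·sin(30.7°) ≈ 0.380, again giving ≈ 67.7°.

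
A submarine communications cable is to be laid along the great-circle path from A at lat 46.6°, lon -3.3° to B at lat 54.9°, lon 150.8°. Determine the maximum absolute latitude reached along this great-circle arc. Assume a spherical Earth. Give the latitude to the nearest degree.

The great circle lies in the plane with unit normal n̂ = (p₁ × p₂)/|p₁ × p₂|.
Here n̂_z ≈ +0.178; the vertex latitude is φ_max = arccos|n̂_z| ≈ 79.8°.
Check via Clairaut: cos φ_max = |cos φ₁| · sin C = cos(46.6°)·sin(15.0°) ≈ 0.178, again giving ≈ 79.8°.

≈ 80°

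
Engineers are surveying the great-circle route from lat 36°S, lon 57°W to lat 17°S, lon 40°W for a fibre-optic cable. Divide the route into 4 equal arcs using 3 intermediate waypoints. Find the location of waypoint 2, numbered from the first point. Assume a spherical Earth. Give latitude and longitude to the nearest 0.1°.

From cos δ = sin φ₁ sin φ₂ + cos φ₁ cos φ₂ cos Δλ, the central angle is δ ≈ 0.423 rad (24.3°).
Interpolate at f = 2/4 with slerp weights a = sin((1−f)δ)/sin δ ≈ 0.511, b = sin(fδ)/sin δ ≈ 0.511.
p = a·p₁ + b·p₂ ≈ (0.600, -0.661, -0.450); φ = arcsin(p_z) ≈ -26.75°, λ = atan2(p_y, p_x) ≈ -47.79°.

≈ lat 26.8°S, lon 47.8°W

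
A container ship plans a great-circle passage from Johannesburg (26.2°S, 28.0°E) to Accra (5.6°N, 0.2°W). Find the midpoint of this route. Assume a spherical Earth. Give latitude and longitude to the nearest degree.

Write both endpoints as unit vectors p₁, p₂ with components (cos φ cos λ, cos φ sin λ, sin φ).
The central angle between the endpoints is δ = arccos(p₁·p₂) ≈ 0.732 rad (41.9°).
Interpolate at f = 1/2 with slerp weights a = sin((1−f)δ)/sin δ ≈ 0.535, b = sin(fδ)/sin δ ≈ 0.535.
p = a·p₁ + b·p₂ ≈ (0.957, 0.224, -0.184); φ = arcsin(p_z) ≈ -10.61°, λ = atan2(p_y, p_x) ≈ 13.16°.

≈ (11°S, 13°E)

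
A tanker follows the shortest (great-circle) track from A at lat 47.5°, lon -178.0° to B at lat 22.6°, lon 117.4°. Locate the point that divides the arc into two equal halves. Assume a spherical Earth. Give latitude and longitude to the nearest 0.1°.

≈ lat 39.6°, lon 144.1°

Write both endpoints as unit vectors p₁, p₂ with components (cos φ cos λ, cos φ sin λ, sin φ).
The central angle between the endpoints is δ = arccos(p₁·p₂) ≈ 0.987 rad (56.6°).
Interpolate at f = 1/2 with slerp weights a = sin((1−f)δ)/sin δ ≈ 0.568, b = sin(fδ)/sin δ ≈ 0.568.
p = a·p₁ + b·p₂ ≈ (-0.625, 0.452, 0.637); φ = arcsin(p_z) ≈ 39.56°, λ = atan2(p_y, p_x) ≈ 144.11°.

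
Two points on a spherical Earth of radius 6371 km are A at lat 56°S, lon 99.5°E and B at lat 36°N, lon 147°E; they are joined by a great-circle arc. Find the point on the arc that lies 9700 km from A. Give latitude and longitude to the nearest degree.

≈ lat 24°N, lon 141°E

The haversine formula gives a central angle δ ≈ 1.753 rad (100.5°) between the endpoints. The total great-circle distance is δ·R ≈ 1.753 × 6371 ≈ 11171 km, so the target fraction is f = 9700/11171 ≈ 0.868.
Interpolate at f ≈ 0.868 with slerp weights a = sin((1−f)δ)/sin δ ≈ 0.233, b = sin(fδ)/sin δ ≈ 1.016.
p = a·p₁ + b·p₂ ≈ (-0.711, 0.576, 0.404); φ = arcsin(p_z) ≈ 23.83°, λ = atan2(p_y, p_x) ≈ 140.98°.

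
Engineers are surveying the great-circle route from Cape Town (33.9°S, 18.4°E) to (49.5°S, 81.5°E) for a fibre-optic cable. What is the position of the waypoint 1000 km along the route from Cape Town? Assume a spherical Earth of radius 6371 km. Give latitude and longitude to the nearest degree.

Convert each endpoint to a unit vector on the sphere (x = cos φ cos λ, y = cos φ sin λ, z = sin φ).
The central angle between the endpoints is δ = arccos(p₁·p₂) ≈ 0.839 rad (48.1°). The total great-circle distance is δ·R ≈ 0.839 × 6371 ≈ 5347 km, so the target fraction is f = 1000/5347 ≈ 0.187.
Interpolate at f ≈ 0.187 with slerp weights a = sin((1−f)δ)/sin δ ≈ 0.847, b = sin(fδ)/sin δ ≈ 0.210.
p = a·p₁ + b·p₂ ≈ (0.688, 0.357, -0.632); φ = arcsin(p_z) ≈ -39.22°, λ = atan2(p_y, p_x) ≈ 27.44°.

≈ (39°S, 27°E)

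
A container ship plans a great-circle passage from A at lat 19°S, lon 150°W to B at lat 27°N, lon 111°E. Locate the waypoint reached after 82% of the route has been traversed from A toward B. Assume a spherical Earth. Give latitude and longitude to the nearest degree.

Write both endpoints as unit vectors p₁, p₂ with components (cos φ cos λ, cos φ sin λ, sin φ).
The central angle between the endpoints is δ = arccos(p₁·p₂) ≈ 1.854 rad (106.2°).
Interpolate at f = 0.82 with slerp weights a = sin((1−f)δ)/sin δ ≈ 0.341, b = sin(fδ)/sin δ ≈ 1.040.
p = a·p₁ + b·p₂ ≈ (-0.612, 0.704, 0.361); φ = arcsin(p_z) ≈ 21.17°, λ = atan2(p_y, p_x) ≈ 130.98°.

≈ lat 21°N, lon 131°E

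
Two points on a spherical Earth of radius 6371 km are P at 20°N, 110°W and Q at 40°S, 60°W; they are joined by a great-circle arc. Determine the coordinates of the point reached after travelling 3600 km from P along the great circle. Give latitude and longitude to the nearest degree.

Write both endpoints as unit vectors p₁, p₂ with components (cos φ cos λ, cos φ sin λ, sin φ).
The central angle between the endpoints is δ = arccos(p₁·p₂) ≈ 1.325 rad (75.9°). The total great-circle distance is δ·R ≈ 1.325 × 6371 ≈ 8445 km, so the target fraction is f = 3600/8445 ≈ 0.426.
Interpolate at f ≈ 0.426 with slerp weights a = sin((1−f)δ)/sin δ ≈ 0.710, b = sin(fδ)/sin δ ≈ 0.552.
p = a·p₁ + b·p₂ ≈ (-0.017, -0.994, -0.112); φ = arcsin(p_z) ≈ -6.42°, λ = atan2(p_y, p_x) ≈ -90.98°.

≈ 6°S, 91°W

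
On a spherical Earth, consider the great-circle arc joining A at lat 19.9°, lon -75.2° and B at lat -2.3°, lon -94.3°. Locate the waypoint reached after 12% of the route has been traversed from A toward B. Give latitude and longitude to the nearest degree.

≈ lat 17°, lon -78°

Write both endpoints as unit vectors p₁, p₂ with components (cos φ cos λ, cos φ sin λ, sin φ).
The central angle between the endpoints is δ = arccos(p₁·p₂) ≈ 0.507 rad (29.1°).
Interpolate at f = 0.12 with slerp weights a = sin((1−f)δ)/sin δ ≈ 0.889, b = sin(fδ)/sin δ ≈ 0.125.
p = a·p₁ + b·p₂ ≈ (0.204, -0.933, 0.297); φ = arcsin(p_z) ≈ 17.31°, λ = atan2(p_y, p_x) ≈ -77.66°.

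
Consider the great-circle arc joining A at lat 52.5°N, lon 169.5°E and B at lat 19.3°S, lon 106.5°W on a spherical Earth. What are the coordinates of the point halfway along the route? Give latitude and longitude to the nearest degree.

Write both endpoints as unit vectors p₁, p₂ with components (cos φ cos λ, cos φ sin λ, sin φ).
The central angle between the endpoints is δ = arccos(p₁·p₂) ≈ 1.774 rad (101.7°).
Interpolate at f = 1/2 with slerp weights a = sin((1−f)δ)/sin δ ≈ 0.792, b = sin(fδ)/sin δ ≈ 0.792.
p = a·p₁ + b·p₂ ≈ (-0.686, -0.629, 0.366); φ = arcsin(p_z) ≈ 21.49°, λ = atan2(p_y, p_x) ≈ -137.50°.

≈ lat 21°N, lon 138°W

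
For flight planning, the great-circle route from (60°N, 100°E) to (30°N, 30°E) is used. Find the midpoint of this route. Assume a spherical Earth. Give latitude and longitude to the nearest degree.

The haversine formula gives a central angle δ ≈ 0.951 rad (54.5°) between the endpoints.
Interpolate at f = 1/2 with slerp weights a = sin((1−f)δ)/sin δ ≈ 0.562, b = sin(fδ)/sin δ ≈ 0.562.
p = a·p₁ + b·p₂ ≈ (0.373, 0.520, 0.768); φ = arcsin(p_z) ≈ 50.19°, λ = atan2(p_y, p_x) ≈ 54.37°.

≈ (50°N, 54°E)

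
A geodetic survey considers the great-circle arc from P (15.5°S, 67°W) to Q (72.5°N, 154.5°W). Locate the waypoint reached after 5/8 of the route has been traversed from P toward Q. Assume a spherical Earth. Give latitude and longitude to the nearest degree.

≈ (46°N, 91°W)

Write both endpoints as unit vectors p₁, p₂ with components (cos φ cos λ, cos φ sin λ, sin φ).
The central angle between the endpoints is δ = arccos(p₁·p₂) ≈ 1.815 rad (104.0°).
Interpolate at f = 5/8 with slerp weights a = sin((1−f)δ)/sin δ ≈ 0.649, b = sin(fδ)/sin δ ≈ 0.934.
p = a·p₁ + b·p₂ ≈ (-0.009, -0.696, 0.718); φ = arcsin(p_z) ≈ 45.86°, λ = atan2(p_y, p_x) ≈ -90.76°.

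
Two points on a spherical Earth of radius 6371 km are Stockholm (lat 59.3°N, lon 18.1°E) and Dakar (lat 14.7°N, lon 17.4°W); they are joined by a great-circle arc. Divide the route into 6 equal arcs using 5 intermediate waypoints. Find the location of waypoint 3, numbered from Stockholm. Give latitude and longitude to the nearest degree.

≈ lat 38°N, lon 5°W

Convert each endpoint to a unit vector on the sphere (x = cos φ cos λ, y = cos φ sin λ, z = sin φ).
The central angle between the endpoints is δ = arccos(p₁·p₂) ≈ 0.902 rad (51.7°).
Interpolate at f = 3/6 with slerp weights a = sin((1−f)δ)/sin δ ≈ 0.556, b = sin(fδ)/sin δ ≈ 0.556.
p = a·p₁ + b·p₂ ≈ (0.782, -0.073, 0.619); φ = arcsin(p_z) ≈ 38.22°, λ = atan2(p_y, p_x) ≈ -5.30°.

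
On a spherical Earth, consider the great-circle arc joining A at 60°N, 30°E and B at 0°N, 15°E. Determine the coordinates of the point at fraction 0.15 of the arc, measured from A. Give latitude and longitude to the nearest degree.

Write both endpoints as unit vectors p₁, p₂ with components (cos φ cos λ, cos φ sin λ, sin φ).
The central angle between the endpoints is δ = arccos(p₁·p₂) ≈ 1.067 rad (61.1°).
Interpolate at f = 0.15 with slerp weights a = sin((1−f)δ)/sin δ ≈ 0.899, b = sin(fδ)/sin δ ≈ 0.182.
p = a·p₁ + b·p₂ ≈ (0.565, 0.272, 0.779); φ = arcsin(p_z) ≈ 51.16°, λ = atan2(p_y, p_x) ≈ 25.69°.

≈ 51°N, 26°E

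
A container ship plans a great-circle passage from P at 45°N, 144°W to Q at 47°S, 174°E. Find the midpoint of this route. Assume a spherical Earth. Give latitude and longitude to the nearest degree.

Write both endpoints as unit vectors p₁, p₂ with components (cos φ cos λ, cos φ sin λ, sin φ).
The central angle between the endpoints is δ = arccos(p₁·p₂) ≈ 1.730 rad (99.1°).
Interpolate at f = 1/2 with slerp weights a = sin((1−f)δ)/sin δ ≈ 0.771, b = sin(fδ)/sin δ ≈ 0.771.
p = a·p₁ + b·p₂ ≈ (-0.964, -0.265, -0.019); φ = arcsin(p_z) ≈ -1.07°, λ = atan2(p_y, p_x) ≈ -164.60°.

≈ 1°S, 165°W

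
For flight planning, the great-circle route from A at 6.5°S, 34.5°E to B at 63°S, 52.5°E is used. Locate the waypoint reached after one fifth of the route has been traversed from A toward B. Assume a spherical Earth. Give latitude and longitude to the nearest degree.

≈ 18°S, 37°E

Convert each endpoint to a unit vector on the sphere (x = cos φ cos λ, y = cos φ sin λ, z = sin φ).
The central angle between the endpoints is δ = arccos(p₁·p₂) ≈ 1.012 rad (58.0°).
Interpolate at f = 1/5 with slerp weights a = sin((1−f)δ)/sin δ ≈ 0.854, b = sin(fδ)/sin δ ≈ 0.237.
p = a·p₁ + b·p₂ ≈ (0.765, 0.566, -0.308); φ = arcsin(p_z) ≈ -17.93°, λ = atan2(p_y, p_x) ≈ 36.50°.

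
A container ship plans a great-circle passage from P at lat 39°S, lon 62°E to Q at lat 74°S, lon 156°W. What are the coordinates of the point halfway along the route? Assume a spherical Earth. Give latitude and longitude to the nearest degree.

≈ lat 70°S, lon 79°E

Write both endpoints as unit vectors p₁, p₂ with components (cos φ cos λ, cos φ sin λ, sin φ).
The central angle between the endpoints is δ = arccos(p₁·p₂) ≈ 1.119 rad (64.1°).
Interpolate at f = 1/2 with slerp weights a = sin((1−f)δ)/sin δ ≈ 0.590, b = sin(fδ)/sin δ ≈ 0.590.
p = a·p₁ + b·p₂ ≈ (0.067, 0.339, -0.939); φ = arcsin(p_z) ≈ -69.80°, λ = atan2(p_y, p_x) ≈ 78.86°.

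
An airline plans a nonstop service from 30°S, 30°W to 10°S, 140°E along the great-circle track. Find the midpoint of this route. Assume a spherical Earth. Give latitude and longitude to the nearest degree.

≈ 73°S, 91°E

Write both endpoints as unit vectors p₁, p₂ with components (cos φ cos λ, cos φ sin λ, sin φ).
The central angle between the endpoints is δ = arccos(p₁·p₂) ≈ 2.424 rad (138.9°).
Interpolate at f = 1/2 with slerp weights a = sin((1−f)δ)/sin δ ≈ 1.423, b = sin(fδ)/sin δ ≈ 1.423.
p = a·p₁ + b·p₂ ≈ (-0.006, 0.285, -0.959); φ = arcsin(p_z) ≈ -73.46°, λ = atan2(p_y, p_x) ≈ 91.26°.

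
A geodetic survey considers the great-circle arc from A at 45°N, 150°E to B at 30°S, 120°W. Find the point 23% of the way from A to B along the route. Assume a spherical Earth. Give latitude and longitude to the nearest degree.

≈ 32°N, 178°E

Write both endpoints as unit vectors p₁, p₂ with components (cos φ cos λ, cos φ sin λ, sin φ).
The central angle between the endpoints is δ = arccos(p₁·p₂) ≈ 1.932 rad (110.7°).
Interpolate at f = 0.23 with slerp weights a = sin((1−f)δ)/sin δ ≈ 1.065, b = sin(fδ)/sin δ ≈ 0.460.
p = a·p₁ + b·p₂ ≈ (-0.851, 0.032, 0.524); φ = arcsin(p_z) ≈ 31.57°, λ = atan2(p_y, p_x) ≈ 177.85°.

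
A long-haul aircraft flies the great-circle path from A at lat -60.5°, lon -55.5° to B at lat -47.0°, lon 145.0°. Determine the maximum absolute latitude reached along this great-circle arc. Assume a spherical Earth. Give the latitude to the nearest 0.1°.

≈ -82.9°

The great circle lies in the plane with unit normal n̂ = (p₁ × p₂)/|p₁ × p₂|.
Here n̂_z ≈ -0.124; the vertex latitude is φ_max = arccos|n̂_z| ≈ 82.9°.
Check via Clairaut: cos φ_max = |cos φ₁| · sin C = cos(60.5°)·sin(165.4°) ≈ 0.124, again giving ≈ 82.9°.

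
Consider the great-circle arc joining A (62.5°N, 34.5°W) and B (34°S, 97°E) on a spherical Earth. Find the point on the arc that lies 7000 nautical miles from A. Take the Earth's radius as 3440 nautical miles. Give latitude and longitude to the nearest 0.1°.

Write both endpoints as unit vectors p₁, p₂ with components (cos φ cos λ, cos φ sin λ, sin φ).
The central angle between the endpoints is δ = arccos(p₁·p₂) ≈ 2.418 rad (138.6°). The total great-circle distance is δ·R ≈ 2.418 × 3440 ≈ 8319 nmi, so the target fraction is f = 7000/8319 ≈ 0.841.
Interpolate at f ≈ 0.841 with slerp weights a = sin((1−f)δ)/sin δ ≈ 0.565, b = sin(fδ)/sin δ ≈ 1.351.
p = a·p₁ + b·p₂ ≈ (0.079, 0.964, -0.254); φ = arcsin(p_z) ≈ -14.72°, λ = atan2(p_y, p_x) ≈ 85.34°.

≈ (14.7°S, 85.3°E)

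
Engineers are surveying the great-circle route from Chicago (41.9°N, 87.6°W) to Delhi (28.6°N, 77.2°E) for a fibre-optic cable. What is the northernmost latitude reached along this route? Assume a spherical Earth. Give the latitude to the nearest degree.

The great circle lies in the plane with unit normal n̂ = (p₁ × p₂)/|p₁ × p₂|.
Here n̂_z ≈ +0.180; the vertex latitude is φ_max = arccos|n̂_z| ≈ 79.6°.
Check via Clairaut: cos φ_max = |cos φ₁| · sin C = cos(41.9°)·sin(14.0°) ≈ 0.180, again giving ≈ 79.6°.

≈ 80°N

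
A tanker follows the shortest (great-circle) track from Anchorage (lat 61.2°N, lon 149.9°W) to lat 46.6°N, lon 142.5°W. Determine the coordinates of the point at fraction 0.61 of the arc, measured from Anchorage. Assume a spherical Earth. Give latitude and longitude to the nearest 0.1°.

≈ lat 52.3°N, lon 144.8°W

Write both endpoints as unit vectors p₁, p₂ with components (cos φ cos λ, cos φ sin λ, sin φ).
The central angle between the endpoints is δ = arccos(p₁·p₂) ≈ 0.266 rad (15.2°).
Interpolate at f = 0.61 with slerp weights a = sin((1−f)δ)/sin δ ≈ 0.394, b = sin(fδ)/sin δ ≈ 0.615.
p = a·p₁ + b·p₂ ≈ (-0.499, -0.352, 0.792); φ = arcsin(p_z) ≈ 52.34°, λ = atan2(p_y, p_x) ≈ -144.79°.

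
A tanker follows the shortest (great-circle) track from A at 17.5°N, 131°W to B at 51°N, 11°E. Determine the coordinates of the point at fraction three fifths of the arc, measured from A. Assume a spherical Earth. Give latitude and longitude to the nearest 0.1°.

The haversine formula gives a central angle δ ≈ 1.812 rad (103.8°) between the endpoints.
Interpolate at f = 3/5 with slerp weights a = sin((1−f)δ)/sin δ ≈ 0.683, b = sin(fδ)/sin δ ≈ 0.912.
p = a·p₁ + b·p₂ ≈ (0.136, -0.382, 0.914); φ = arcsin(p_z) ≈ 66.07°, λ = atan2(p_y, p_x) ≈ -70.40°.

≈ 66.1°N, 70.4°W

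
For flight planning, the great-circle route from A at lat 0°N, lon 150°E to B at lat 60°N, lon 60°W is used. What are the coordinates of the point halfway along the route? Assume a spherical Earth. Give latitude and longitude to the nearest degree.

≈ lat 54°N, lon 174°E

From cos δ = sin φ₁ sin φ₂ + cos φ₁ cos φ₂ cos Δλ, the central angle is δ ≈ 2.019 rad (115.7°).
Interpolate at f = 1/2 with slerp weights a = sin((1−f)δ)/sin δ ≈ 0.939, b = sin(fδ)/sin δ ≈ 0.939.
p = a·p₁ + b·p₂ ≈ (-0.578, 0.063, 0.813); φ = arcsin(p_z) ≈ 54.42°, λ = atan2(p_y, p_x) ≈ 173.79°.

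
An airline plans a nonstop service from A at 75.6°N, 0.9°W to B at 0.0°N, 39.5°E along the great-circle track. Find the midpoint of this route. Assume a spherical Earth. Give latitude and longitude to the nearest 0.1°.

Write both endpoints as unit vectors p₁, p₂ with components (cos φ cos λ, cos φ sin λ, sin φ).
The central angle between the endpoints is δ = arccos(p₁·p₂) ≈ 1.380 rad (79.1°).
Interpolate at f = 1/2 with slerp weights a = sin((1−f)δ)/sin δ ≈ 0.648, b = sin(fδ)/sin δ ≈ 0.648.
p = a·p₁ + b·p₂ ≈ (0.662, 0.410, 0.628); φ = arcsin(p_z) ≈ 38.90°, λ = atan2(p_y, p_x) ≈ 31.78°.

≈ 38.9°N, 31.8°E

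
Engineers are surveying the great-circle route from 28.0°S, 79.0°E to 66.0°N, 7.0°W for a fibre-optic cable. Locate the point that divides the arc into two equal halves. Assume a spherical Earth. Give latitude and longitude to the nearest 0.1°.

Convert each endpoint to a unit vector on the sphere (x = cos φ cos λ, y = cos φ sin λ, z = sin φ).
The central angle between the endpoints is δ = arccos(p₁·p₂) ≈ 1.986 rad (113.8°).
Interpolate at f = 1/2 with slerp weights a = sin((1−f)δ)/sin δ ≈ 0.916, b = sin(fδ)/sin δ ≈ 0.916.
p = a·p₁ + b·p₂ ≈ (0.524, 0.748, 0.407); φ = arcsin(p_z) ≈ 24.00°, λ = atan2(p_y, p_x) ≈ 55.00°.

≈ 24.0°N, 55.0°E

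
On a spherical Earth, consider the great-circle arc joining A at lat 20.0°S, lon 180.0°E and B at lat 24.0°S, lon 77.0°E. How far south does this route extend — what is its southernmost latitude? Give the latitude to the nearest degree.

The great circle lies in the plane with unit normal n̂ = (p₁ × p₂)/|p₁ × p₂|.
Here n̂_z ≈ -0.838; the vertex latitude is φ_max = arccos|n̂_z| ≈ 33.1°.
Check via Clairaut: cos φ_max = |cos φ₁| · sin C = cos(20.0°)·sin(116.9°) ≈ 0.838, again giving ≈ 33.1°.

≈ 33°S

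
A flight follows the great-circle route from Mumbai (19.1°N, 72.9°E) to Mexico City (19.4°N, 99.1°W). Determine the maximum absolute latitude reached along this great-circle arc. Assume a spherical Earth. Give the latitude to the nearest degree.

≈ 79°N

The great circle lies in the plane with unit normal n̂ = (p₁ × p₂)/|p₁ × p₂|.
Here n̂_z ≈ -0.196; the vertex latitude is φ_max = arccos|n̂_z| ≈ 78.7°.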